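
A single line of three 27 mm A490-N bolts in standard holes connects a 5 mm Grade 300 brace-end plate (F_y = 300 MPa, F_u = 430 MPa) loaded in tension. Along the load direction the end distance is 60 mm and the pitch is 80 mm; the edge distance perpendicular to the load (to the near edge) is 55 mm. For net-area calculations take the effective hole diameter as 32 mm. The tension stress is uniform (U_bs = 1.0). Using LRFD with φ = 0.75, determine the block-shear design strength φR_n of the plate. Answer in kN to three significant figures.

Shear plane L_v = 60 + 2·80 = 220 mm; A_gv = 220 × 5 = 1100 mm².
A_nv = (220 − 2.5·32) × 5 = 700 mm².
A_nt = (55 − 0.5·32) × 5 = 195 mm².
0.6 F_u A_nv = 180.6 kN; 0.6 F_y A_gv = 198 kN → shear rupture governs the shear term.
R_n = 180.6 + 1.0 × 430 × 195 / 1000 = 264.4 kN.
Design strength φR_n = 0.75 × 264.4 = 198 kN.

198 kN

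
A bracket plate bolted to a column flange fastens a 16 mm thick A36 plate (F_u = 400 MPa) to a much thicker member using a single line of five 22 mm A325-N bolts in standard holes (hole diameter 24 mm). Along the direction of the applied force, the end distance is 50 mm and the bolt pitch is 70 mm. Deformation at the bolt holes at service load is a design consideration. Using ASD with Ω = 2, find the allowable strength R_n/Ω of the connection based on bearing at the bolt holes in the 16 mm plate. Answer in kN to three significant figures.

822 kN

Per bolt r_n = 1.2 l_c t F_u ≤ 2.4 d t F_u; upper limit = 2.4 × 22 × 16 × 400 / 1000 = 337.9 kN.
Edge bolt: l_c = 50 − 24/2 = 38 mm → 1.2 × 38 × 16 × 400 / 1000 = 291.8 → r_n = 291.8 kN.
Interior bolts: l_c = 70 − 24 = 46 mm → 1.2 × 46 × 16 × 400 / 1000 = 353.3 → r_n = 337.9 kN.
R_n = 1 × 291.8 + 4 × 337.9 = 1644 kN.
Allowable strength R_n/Ω = 1644 / 2 = 822 kN.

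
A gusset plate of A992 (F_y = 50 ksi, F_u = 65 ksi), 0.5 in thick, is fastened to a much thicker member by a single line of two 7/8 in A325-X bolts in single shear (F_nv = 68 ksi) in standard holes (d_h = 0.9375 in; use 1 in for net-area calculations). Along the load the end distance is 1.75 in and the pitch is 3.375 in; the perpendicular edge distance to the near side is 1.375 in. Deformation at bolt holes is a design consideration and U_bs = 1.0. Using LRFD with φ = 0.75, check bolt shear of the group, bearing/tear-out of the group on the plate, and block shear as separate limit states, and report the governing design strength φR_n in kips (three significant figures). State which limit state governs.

Bolt shear: A_b = π·0.875²/4 = 0.6013 in²; R_n = 68 × 0.6013 × 2 × 1 = 81.78 kips → 0.75 × 81.78 = 61.3 kips.
Bearing: edge l_c = 1.281, r_n = 49.97 kips; interior l_c = 2.438, r_n = 68.25 kips; R_n = 49.97 + 1·68.25 = 118.2 kips → 88.7 kips.
Block shear: A_gv = 2.562, A_nv = 1.812, A_nt = 0.4375 in²; R_n = min(0.6F_uA_nv, 0.6F_yA_gv) + U_bs·F_u·A_nt = 99.12 kips → 74.3 kips.
Bolt shear governs: 61.3 kips.

61.3 kips (bolt shear governs)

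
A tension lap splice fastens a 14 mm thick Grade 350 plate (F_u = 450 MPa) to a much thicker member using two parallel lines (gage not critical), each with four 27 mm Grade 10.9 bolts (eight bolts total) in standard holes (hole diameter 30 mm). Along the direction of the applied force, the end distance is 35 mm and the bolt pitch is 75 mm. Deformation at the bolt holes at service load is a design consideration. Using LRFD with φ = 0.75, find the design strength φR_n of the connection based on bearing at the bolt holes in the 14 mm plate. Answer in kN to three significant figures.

1760 kN

Per bolt r_n = 1.2 l_c t F_u ≤ 2.4 d t F_u; upper limit = 2.4 × 27 × 14 × 450 / 1000 = 408.2 kN.
Edge bolt: l_c = 35 − 30/2 = 20 mm → 1.2 × 20 × 14 × 450 / 1000 = 151.2 → r_n = 151.2 kN.
Interior bolts: l_c = 75 − 30 = 45 mm → 1.2 × 45 × 14 × 450 / 1000 = 340.2 → r_n = 340.2 kN.
R_n = 2 × 151.2 + 6 × 340.2 = 2344 kN.
Design strength φR_n = 0.75 × 2344 = 1760 kN.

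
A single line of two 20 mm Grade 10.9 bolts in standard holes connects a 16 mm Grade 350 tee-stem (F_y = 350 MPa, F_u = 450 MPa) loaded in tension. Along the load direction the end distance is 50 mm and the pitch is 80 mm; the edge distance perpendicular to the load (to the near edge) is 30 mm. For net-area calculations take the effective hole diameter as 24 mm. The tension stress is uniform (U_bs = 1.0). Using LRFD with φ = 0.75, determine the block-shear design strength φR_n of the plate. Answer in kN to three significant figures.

Shear plane L_v = 50 + 1·80 = 130 mm; A_gv = 130 × 16 = 2080 mm².
A_nv = (130 − 1.5·24) × 16 = 1504 mm².
A_nt = (30 − 0.5·24) × 16 = 288 mm².
0.6 F_u A_nv = 406.1 kN; 0.6 F_y A_gv = 436.8 kN → shear rupture governs the shear term.
R_n = 406.1 + 1.0 × 450 × 288 / 1000 = 535.7 kN.
Design strength φR_n = 0.75 × 535.7 = 402 kN.

402 kN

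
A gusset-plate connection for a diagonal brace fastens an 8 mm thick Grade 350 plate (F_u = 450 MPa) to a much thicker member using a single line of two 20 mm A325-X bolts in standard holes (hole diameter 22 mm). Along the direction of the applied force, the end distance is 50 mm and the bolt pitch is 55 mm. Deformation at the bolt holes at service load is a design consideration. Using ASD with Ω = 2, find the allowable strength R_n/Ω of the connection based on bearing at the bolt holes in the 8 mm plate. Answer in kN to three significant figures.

156 kN

Per bolt r_n = 1.2 l_c t F_u ≤ 2.4 d t F_u; upper limit = 2.4 × 20 × 8 × 450 / 1000 = 172.8 kN.
Edge bolt: l_c = 50 − 22/2 = 39 mm → 1.2 × 39 × 8 × 450 / 1000 = 168.5 → r_n = 168.5 kN.
Interior bolts: l_c = 55 − 22 = 33 mm → 1.2 × 33 × 8 × 450 / 1000 = 142.6 → r_n = 142.6 kN.
R_n = 1 × 168.5 + 1 × 142.6 = 311 kN.
Allowable strength R_n/Ω = 311 / 2 = 156 kN.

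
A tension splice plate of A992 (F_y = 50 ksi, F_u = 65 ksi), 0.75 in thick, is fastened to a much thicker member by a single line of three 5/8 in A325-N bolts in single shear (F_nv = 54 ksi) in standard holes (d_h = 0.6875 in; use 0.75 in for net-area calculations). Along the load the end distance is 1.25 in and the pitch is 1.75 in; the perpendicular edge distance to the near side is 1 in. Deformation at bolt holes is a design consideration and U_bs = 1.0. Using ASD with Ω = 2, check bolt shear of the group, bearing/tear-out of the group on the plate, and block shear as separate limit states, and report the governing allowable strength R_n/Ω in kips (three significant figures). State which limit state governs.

Bolt shear: A_b = π·0.625²/4 = 0.3068 in²; R_n = 54 × 0.3068 × 3 × 1 = 49.7 kips → 49.7 / 2 = 24.9 kips.
Bearing: edge l_c = 0.9062, r_n = 53.02 kips; interior l_c = 1.062, r_n = 62.16 kips; R_n = 53.02 + 2·62.16 = 177.3 kips → 88.7 kips.
Block shear: A_gv = 3.562, A_nv = 2.156, A_nt = 0.4688 in²; R_n = min(0.6F_uA_nv, 0.6F_yA_gv) + U_bs·F_u·A_nt = 114.6 kips → 57.3 kips.
Bolt shear governs: 24.9 kips.

24.9 kips (bolt shear governs)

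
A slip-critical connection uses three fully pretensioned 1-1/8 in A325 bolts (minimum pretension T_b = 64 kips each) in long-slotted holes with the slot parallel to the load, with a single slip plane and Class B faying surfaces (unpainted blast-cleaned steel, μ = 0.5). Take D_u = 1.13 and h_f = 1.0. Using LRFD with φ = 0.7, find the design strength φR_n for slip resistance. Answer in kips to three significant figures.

R_n = μ · D_u · h_f · T_b · n_s · n_b = 0.5 × 1.13 × 1.0 × 64 × 1 × 3 = 108.5 kips.
Design strength φR_n = 0.7 × 108.5 = 75.9 kips.

75.9 kips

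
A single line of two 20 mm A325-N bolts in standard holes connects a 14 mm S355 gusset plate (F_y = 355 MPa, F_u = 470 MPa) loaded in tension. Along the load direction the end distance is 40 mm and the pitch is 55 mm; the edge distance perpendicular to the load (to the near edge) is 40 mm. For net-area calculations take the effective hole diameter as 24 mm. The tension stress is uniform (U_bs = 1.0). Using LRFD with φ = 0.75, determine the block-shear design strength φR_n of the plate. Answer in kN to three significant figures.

313 kN

Shear plane L_v = 40 + 1·55 = 95 mm; A_gv = 95 × 14 = 1330 mm².
A_nv = (95 − 1.5·24) × 14 = 826 mm².
A_nt = (40 − 0.5·24) × 14 = 392 mm².
0.6 F_u A_nv = 232.9 kN; 0.6 F_y A_gv = 283.3 kN → shear rupture governs the shear term.
R_n = 232.9 + 1.0 × 470 × 392 / 1000 = 417.2 kN.
Design strength φR_n = 0.75 × 417.2 = 313 kN.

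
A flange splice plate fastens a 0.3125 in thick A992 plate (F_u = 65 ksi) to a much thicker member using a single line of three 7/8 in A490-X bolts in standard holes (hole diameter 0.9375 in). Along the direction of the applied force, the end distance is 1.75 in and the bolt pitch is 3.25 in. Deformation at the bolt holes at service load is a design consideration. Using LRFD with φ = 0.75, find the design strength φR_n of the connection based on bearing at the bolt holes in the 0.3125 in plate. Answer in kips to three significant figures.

87.4 kips

Per bolt r_n = 1.2 l_c t F_u ≤ 2.4 d t F_u; upper limit = 2.4 × 0.875 × 0.3125 × 65 = 42.66 kips.
Edge bolt: l_c = 1.75 − 0.9375/2 = 1.281 in → 1.2 × 1.281 × 0.3125 × 65 = 31.23 → r_n = 31.23 kips.
Interior bolts: l_c = 3.25 − 0.9375 = 2.312 in → 1.2 × 2.312 × 0.3125 × 65 = 56.37 → r_n = 42.66 kips.
R_n = 1 × 31.23 + 2 × 42.66 = 116.5 kips.
Design strength φR_n = 0.75 × 116.5 = 87.4 kips.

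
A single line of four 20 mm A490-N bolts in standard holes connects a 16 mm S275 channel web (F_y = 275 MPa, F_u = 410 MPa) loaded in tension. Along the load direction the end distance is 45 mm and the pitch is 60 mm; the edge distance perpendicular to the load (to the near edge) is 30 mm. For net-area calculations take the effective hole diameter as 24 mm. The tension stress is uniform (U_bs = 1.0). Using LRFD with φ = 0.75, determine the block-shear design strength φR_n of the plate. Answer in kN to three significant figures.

Shear plane L_v = 45 + 3·60 = 225 mm; A_gv = 225 × 16 = 3600 mm².
A_nv = (225 − 3.5·24) × 16 = 2256 mm².
A_nt = (30 − 0.5·24) × 16 = 288 mm².
0.6 F_u A_nv = 555 kN; 0.6 F_y A_gv = 594 kN → shear rupture governs the shear term.
R_n = 555 + 1.0 × 410 × 288 / 1000 = 673.1 kN.
Design strength φR_n = 0.75 × 673.1 = 505 kN.

505 kN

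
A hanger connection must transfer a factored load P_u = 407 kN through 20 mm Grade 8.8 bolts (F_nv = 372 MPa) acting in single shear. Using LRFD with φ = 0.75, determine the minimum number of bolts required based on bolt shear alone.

A_b = π·20²/4 = 314.2 mm².
Per-bolt design strength φR_n = 0.75 × 372 × 314.2 × 1 / 1000 = 87.65 kN.
n ≥ 407 / 87.65 = 4.643 → use 5 bolts.

5 bolts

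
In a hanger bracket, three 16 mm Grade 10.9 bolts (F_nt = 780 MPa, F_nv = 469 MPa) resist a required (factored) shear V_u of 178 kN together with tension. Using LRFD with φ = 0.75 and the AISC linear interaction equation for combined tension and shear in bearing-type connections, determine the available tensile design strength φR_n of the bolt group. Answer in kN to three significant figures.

163 kN

A_b = π·16²/4 = 201.1 mm²; f_rv = 178 × 1000 / (3 × 201.1) = 295.1 MPa.
F'_nt = 1.3 F_nt − (F_nt / φF_nv) f_rv = 1.3·780 − (780/(0.75·469))·295.1 = 359.6 MPa, capped at F_nt → F'_nt = 359.6 MPa.
R_n = F'_nt · A_b · n = 359.6 × 201.1 × 3 / 1000 = 216.9 kN.
Design strength φR_n = 0.75 × 216.9 = 163 kN.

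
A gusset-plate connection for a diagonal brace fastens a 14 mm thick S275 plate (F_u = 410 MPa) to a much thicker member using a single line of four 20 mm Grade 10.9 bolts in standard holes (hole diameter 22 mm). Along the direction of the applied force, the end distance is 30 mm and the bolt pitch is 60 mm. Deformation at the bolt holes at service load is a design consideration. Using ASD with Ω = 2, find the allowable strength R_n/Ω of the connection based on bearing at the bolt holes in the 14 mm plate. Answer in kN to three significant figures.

458 kN

Per bolt r_n = 1.2 l_c t F_u ≤ 2.4 d t F_u; upper limit = 2.4 × 20 × 14 × 410 / 1000 = 275.5 kN.
Edge bolt: l_c = 30 − 22/2 = 19 mm → 1.2 × 19 × 14 × 410 / 1000 = 130.9 → r_n = 130.9 kN.
Interior bolts: l_c = 60 − 22 = 38 mm → 1.2 × 38 × 14 × 410 / 1000 = 261.7 → r_n = 261.7 kN.
R_n = 1 × 130.9 + 3 × 261.7 = 916.1 kN.
Allowable strength R_n/Ω = 916.1 / 2 = 458 kN.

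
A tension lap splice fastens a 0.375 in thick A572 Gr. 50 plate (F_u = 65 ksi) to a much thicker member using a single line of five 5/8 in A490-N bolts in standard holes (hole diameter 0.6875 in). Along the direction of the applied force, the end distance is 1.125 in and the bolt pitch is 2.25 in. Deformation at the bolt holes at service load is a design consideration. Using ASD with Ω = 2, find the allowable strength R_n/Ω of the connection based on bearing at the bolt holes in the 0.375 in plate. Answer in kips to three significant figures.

84.6 kips

Per bolt r_n = 1.2 l_c t F_u ≤ 2.4 d t F_u; upper limit = 2.4 × 0.625 × 0.375 × 65 = 36.56 kips.
Edge bolt: l_c = 1.125 − 0.6875/2 = 0.7812 in → 1.2 × 0.7812 × 0.375 × 65 = 22.85 → r_n = 22.85 kips.
Interior bolts: l_c = 2.25 − 0.6875 = 1.562 in → 1.2 × 1.562 × 0.375 × 65 = 45.7 → r_n = 36.56 kips.
R_n = 1 × 22.85 + 4 × 36.56 = 169.1 kips.
Allowable strength R_n/Ω = 169.1 / 2 = 84.6 kips.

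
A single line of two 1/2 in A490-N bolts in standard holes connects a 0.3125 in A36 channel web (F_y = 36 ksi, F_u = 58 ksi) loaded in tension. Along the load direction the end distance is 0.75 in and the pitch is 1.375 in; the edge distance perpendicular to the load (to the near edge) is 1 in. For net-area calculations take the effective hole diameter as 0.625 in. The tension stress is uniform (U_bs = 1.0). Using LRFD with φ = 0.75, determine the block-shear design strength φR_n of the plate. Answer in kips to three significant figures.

19 kips

Shear plane L_v = 0.75 + 1·1.375 = 2.125 in; A_gv = 2.125 × 0.3125 = 0.6641 in².
A_nv = (2.125 − 1.5·0.625) × 0.3125 = 0.3711 in².
A_nt = (1 − 0.5·0.625) × 0.3125 = 0.2148 in².
0.6 F_u A_nv = 12.91 kips; 0.6 F_y A_gv = 14.34 kips → shear rupture governs the shear term.
R_n = 12.91 + 1.0 × 58 × 0.2148 = 25.38 kips.
Design strength φR_n = 0.75 × 25.38 = 19 kips.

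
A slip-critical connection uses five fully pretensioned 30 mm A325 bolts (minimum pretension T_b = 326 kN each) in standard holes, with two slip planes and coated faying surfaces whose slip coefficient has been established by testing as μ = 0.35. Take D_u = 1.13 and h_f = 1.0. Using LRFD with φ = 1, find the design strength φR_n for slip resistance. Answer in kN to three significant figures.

R_n = μ · D_u · h_f · T_b · n_s · n_b = 0.35 × 1.13 × 1.0 × 326 × 2 × 5 = 1289 kN.
Design strength φR_n = 1 × 1289 = 1290 kN.

1290 kN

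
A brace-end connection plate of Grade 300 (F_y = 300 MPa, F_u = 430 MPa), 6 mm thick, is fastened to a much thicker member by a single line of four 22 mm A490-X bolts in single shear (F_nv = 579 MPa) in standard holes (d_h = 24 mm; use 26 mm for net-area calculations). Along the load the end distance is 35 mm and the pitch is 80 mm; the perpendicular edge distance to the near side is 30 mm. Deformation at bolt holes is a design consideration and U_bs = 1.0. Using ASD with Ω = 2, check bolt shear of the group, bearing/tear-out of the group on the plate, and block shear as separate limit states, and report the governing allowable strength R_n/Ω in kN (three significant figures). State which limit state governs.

Bolt shear: A_b = π·22²/4 = 380.1 mm²; R_n = 579 × 380.1 × 4 × 1 / 1000 = 880.4 kN → 880.4 / 2 = 440 kN.
Bearing: edge l_c = 23, r_n = 71.21 kN; interior l_c = 56, r_n = 136.2 kN; R_n = 71.21 + 3·136.2 = 479.9 kN → 240 kN.
Block shear: A_gv = 1650, A_nv = 1104, A_nt = 102 mm²; R_n = min(0.6F_uA_nv, 0.6F_yA_gv) + U_bs·F_u·A_nt = 328.7 kN → 164 kN.
Block shear governs: 164 kN.

164 kN (block shear governs)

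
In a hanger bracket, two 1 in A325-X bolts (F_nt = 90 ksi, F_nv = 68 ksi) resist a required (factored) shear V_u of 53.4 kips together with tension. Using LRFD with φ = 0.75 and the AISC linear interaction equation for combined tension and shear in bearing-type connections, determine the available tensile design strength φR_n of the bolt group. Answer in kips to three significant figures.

A_b = π·1²/4 = 0.7854 in²; f_rv = 53.4 / (2 × 0.7854) = 34 ksi.
F'_nt = 1.3 F_nt − (F_nt / φF_nv) f_rv = 1.3·90 − (90/(0.75·68))·34 = 57.01 ksi, capped at F_nt → F'_nt = 57.01 ksi.
R_n = F'_nt · A_b · n = 57.01 × 0.7854 × 2 = 89.55 kips.
Design strength φR_n = 0.75 × 89.55 = 67.2 kips.

67.2 kips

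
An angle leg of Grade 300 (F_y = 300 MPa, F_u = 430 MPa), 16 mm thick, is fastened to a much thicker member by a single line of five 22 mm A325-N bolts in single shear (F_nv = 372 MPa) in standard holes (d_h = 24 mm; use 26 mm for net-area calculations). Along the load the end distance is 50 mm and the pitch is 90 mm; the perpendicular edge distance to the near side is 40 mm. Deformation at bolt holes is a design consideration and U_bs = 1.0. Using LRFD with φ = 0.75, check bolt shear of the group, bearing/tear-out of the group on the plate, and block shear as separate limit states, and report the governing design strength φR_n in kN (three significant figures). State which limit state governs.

Bolt shear: A_b = π·22²/4 = 380.1 mm²; R_n = 372 × 380.1 × 5 × 1 / 1000 = 707 kN → 0.75 × 707 = 530 kN.
Bearing: edge l_c = 38, r_n = 313.7 kN; interior l_c = 66, r_n = 363.3 kN; R_n = 313.7 + 4·363.3 = 1767 kN → 1330 kN.
Block shear: A_gv = 6560, A_nv = 4688, A_nt = 432 mm²; R_n = min(0.6F_uA_nv, 0.6F_yA_gv) + U_bs·F_u·A_nt = 1367 kN → 1020 kN.
Bolt shear governs: 530 kN.

530 kN (bolt shear governs)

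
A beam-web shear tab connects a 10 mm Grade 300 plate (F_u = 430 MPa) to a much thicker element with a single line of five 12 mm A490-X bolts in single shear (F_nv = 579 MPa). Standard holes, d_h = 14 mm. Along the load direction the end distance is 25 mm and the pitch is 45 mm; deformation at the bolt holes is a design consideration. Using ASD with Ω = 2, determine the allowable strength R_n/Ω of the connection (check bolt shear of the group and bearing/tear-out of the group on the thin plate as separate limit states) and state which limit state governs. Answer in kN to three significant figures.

Bolt shear: A_b = π·12²/4 = 113.1 mm²; R_n = 579 × 113.1 × 5 × 1 / 1000 = 327.4 kN → 327.4 / 2 = 164 kN.
Bearing (1.2 l_c t F_u ≤ 2.4 d t F_u): upper limit = 2.4·12·10·430 / 1000 = 123.8 kN.
  Edge l_c = 25 − 14/2 = 18 → r_n = 92.88 kN; interior l_c = 45 − 14 = 31 → r_n = 123.8 kN.
  R_n,bearing = 1·92.88 + 4·123.8 = 588.2 kN → 588.2 / 2 = 294 kN.
Bolt shear governs: 164 kN.

164 kN (bolt shear governs)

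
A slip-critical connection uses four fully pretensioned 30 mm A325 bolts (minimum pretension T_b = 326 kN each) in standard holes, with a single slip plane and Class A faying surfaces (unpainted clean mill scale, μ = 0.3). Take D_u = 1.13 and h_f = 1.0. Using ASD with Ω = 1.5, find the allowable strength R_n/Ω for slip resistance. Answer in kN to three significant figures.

R_n = μ · D_u · h_f · T_b · n_s · n_b = 0.3 × 1.13 × 1.0 × 326 × 1 × 4 = 442.1 kN.
Allowable strength R_n/Ω = 442.1 / 1.5 = 295 kN.

295 kN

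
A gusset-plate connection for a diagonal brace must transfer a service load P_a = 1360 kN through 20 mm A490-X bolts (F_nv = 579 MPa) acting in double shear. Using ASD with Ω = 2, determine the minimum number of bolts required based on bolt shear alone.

8 bolts

A_b = π·20²/4 = 314.2 mm².
Per-bolt allowable strength R_n/Ω = 579 × 314.2 × 2 / 1000 / 2 = 181.9 kN.
n ≥ 1360 / 181.9 = 7.477 → use 8 bolts.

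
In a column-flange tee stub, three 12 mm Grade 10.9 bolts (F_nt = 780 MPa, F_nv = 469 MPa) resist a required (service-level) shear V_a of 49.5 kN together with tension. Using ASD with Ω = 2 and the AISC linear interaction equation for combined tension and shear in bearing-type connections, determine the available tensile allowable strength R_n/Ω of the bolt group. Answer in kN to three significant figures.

A_b = π·12²/4 = 113.1 mm²; f_rv = 49.5 × 1000 / (3 × 113.1) = 145.9 MPa.
F'_nt = 1.3 F_nt − (Ω F_nt / F_nv) f_rv = 1.3·780 − (2·780/469)·145.9 = 528.7 MPa, capped at F_nt → F'_nt = 528.7 MPa.
R_n = F'_nt · A_b · n = 528.7 × 113.1 × 3 / 1000 = 179.4 kN.
Allowable strength R_n/Ω = 179.4 / 2 = 89.7 kN.

89.7 kN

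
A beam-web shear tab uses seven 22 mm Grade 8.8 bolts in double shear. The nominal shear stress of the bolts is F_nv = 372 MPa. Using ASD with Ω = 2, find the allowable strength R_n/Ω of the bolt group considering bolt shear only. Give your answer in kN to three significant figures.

990 kN

A_b = π × 22² / 4 = 380.1 mm².
R_n = F_nv · A_b · n · n_s = 372 × 380.1 × 7 × 2 / 1000 = 1980 kN.
Allowable strength R_n/Ω = 1980 / 2 = 990 kN.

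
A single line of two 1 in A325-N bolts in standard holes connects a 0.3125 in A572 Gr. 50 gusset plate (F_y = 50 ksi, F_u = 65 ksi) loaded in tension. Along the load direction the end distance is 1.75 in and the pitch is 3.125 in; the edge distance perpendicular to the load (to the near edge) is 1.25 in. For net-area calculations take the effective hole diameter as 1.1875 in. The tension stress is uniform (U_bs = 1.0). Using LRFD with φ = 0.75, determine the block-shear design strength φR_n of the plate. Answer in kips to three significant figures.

38.3 kips

Shear plane L_v = 1.75 + 1·3.125 = 4.875 in; A_gv = 4.875 × 0.3125 = 1.523 in².
A_nv = (4.875 − 1.5·1.1875) × 0.3125 = 0.9668 in².
A_nt = (1.25 − 0.5·1.1875) × 0.3125 = 0.2051 in².
0.6 F_u A_nv = 37.71 kips; 0.6 F_y A_gv = 45.7 kips → shear rupture governs the shear term.
R_n = 37.71 + 1.0 × 65 × 0.2051 = 51.04 kips.
Design strength φR_n = 0.75 × 51.04 = 38.3 kips.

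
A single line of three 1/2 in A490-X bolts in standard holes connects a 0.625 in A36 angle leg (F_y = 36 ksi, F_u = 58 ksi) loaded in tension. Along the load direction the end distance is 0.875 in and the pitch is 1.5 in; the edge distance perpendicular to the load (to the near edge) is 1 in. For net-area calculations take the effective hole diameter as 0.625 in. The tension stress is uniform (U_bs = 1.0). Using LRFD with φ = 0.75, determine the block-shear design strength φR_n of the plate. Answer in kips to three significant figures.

Shear plane L_v = 0.875 + 2·1.5 = 3.875 in; A_gv = 3.875 × 0.625 = 2.422 in².
A_nv = (3.875 − 2.5·0.625) × 0.625 = 1.445 in².
A_nt = (1 − 0.5·0.625) × 0.625 = 0.4297 in².
0.6 F_u A_nv = 50.3 kips; 0.6 F_y A_gv = 52.31 kips → shear rupture governs the shear term.
R_n = 50.3 + 1.0 × 58 × 0.4297 = 75.22 kips.
Design strength φR_n = 0.75 × 75.22 = 56.4 kips.

56.4 kips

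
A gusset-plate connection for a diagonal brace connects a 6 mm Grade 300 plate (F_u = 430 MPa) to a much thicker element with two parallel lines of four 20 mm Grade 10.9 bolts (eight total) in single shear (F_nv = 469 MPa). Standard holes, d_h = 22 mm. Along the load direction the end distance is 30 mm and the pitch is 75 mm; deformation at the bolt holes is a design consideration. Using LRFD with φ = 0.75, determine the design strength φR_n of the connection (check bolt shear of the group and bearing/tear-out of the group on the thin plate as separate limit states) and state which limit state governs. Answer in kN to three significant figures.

646 kN (bearing governs)

Bolt shear: A_b = π·20²/4 = 314.2 mm²; R_n = 469 × 314.2 × 8 × 1 / 1000 = 1179 kN → 0.75 × 1179 = 884 kN.
Bearing (1.2 l_c t F_u ≤ 2.4 d t F_u): upper limit = 2.4·20·6·430 / 1000 = 123.8 kN.
  Edge l_c = 30 − 22/2 = 19 → r_n = 58.82 kN; interior l_c = 75 − 22 = 53 → r_n = 123.8 kN.
  R_n,bearing = 2·58.82 + 6·123.8 = 860.7 kN → 0.75 × 860.7 = 646 kN.
Bearing governs: 646 kN.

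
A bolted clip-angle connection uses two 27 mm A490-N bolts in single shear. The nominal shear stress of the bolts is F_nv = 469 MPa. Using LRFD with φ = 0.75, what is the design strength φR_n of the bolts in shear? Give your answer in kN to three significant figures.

403 kN

A_b = π × 27² / 4 = 572.6 mm².
R_n = F_nv · A_b · n · n_s = 469 × 572.6 × 2 × 1 / 1000 = 537.1 kN.
Design strength φR_n = 0.75 × 537.1 = 403 kN.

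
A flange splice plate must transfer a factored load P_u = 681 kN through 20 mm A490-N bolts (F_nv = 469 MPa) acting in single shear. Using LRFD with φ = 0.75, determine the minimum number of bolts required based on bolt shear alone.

7 bolts

A_b = π·20²/4 = 314.2 mm².
Per-bolt design strength φR_n = 0.75 × 469 × 314.2 × 1 / 1000 = 110.5 kN.
n ≥ 681 / 110.5 = 6.163 → use 7 bolts.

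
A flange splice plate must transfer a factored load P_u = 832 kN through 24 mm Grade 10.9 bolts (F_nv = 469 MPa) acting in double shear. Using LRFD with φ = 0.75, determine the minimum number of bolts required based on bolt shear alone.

A_b = π·24²/4 = 452.4 mm².
Per-bolt design strength φR_n = 0.75 × 469 × 452.4 × 2 / 1000 = 318.3 kN.
n ≥ 832 / 318.3 = 2.614 → use 3 bolts.

3 bolts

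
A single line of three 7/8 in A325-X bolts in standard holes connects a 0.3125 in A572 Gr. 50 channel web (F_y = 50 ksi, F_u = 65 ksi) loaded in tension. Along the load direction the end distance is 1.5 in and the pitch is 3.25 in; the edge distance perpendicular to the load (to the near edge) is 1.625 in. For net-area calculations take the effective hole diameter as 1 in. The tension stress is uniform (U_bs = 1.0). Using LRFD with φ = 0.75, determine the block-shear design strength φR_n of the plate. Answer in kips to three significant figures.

Shear plane L_v = 1.5 + 2·3.25 = 8 in; A_gv = 8 × 0.3125 = 2.5 in².
A_nv = (8 − 2.5·1) × 0.3125 = 1.719 in².
A_nt = (1.625 − 0.5·1) × 0.3125 = 0.3516 in².
0.6 F_u A_nv = 67.03 kips; 0.6 F_y A_gv = 75 kips → shear rupture governs the shear term.
R_n = 67.03 + 1.0 × 65 × 0.3516 = 89.88 kips.
Design strength φR_n = 0.75 × 89.88 = 67.4 kips.

67.4 kips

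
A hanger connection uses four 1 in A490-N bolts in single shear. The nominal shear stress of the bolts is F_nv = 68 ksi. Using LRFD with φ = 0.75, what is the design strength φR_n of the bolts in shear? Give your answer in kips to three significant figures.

160 kips

A_b = π × 1² / 4 = 0.7854 in².
R_n = F_nv · A_b · n · n_s = 68 × 0.7854 × 4 × 1 = 213.6 kips.
Design strength φR_n = 0.75 × 213.6 = 160 kips.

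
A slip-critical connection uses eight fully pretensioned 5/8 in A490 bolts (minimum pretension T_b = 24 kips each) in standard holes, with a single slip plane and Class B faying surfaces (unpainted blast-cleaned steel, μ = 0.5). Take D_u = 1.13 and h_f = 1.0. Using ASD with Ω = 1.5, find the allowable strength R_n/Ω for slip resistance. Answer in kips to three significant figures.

72.3 kips

R_n = μ · D_u · h_f · T_b · n_s · n_b = 0.5 × 1.13 × 1.0 × 24 × 1 × 8 = 108.5 kips.
Allowable strength R_n/Ω = 108.5 / 1.5 = 72.3 kips.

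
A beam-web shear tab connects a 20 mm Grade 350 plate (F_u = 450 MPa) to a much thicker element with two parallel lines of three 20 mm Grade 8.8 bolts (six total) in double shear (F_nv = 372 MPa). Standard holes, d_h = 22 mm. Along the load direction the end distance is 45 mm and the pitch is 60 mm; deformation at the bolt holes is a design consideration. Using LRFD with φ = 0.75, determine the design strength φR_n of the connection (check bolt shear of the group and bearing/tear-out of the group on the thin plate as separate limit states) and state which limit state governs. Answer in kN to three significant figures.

1050 kN (bolt shear governs)

Bolt shear: A_b = π·20²/4 = 314.2 mm²; R_n = 372 × 314.2 × 6 × 2 / 1000 = 1402 kN → 0.75 × 1402 = 1050 kN.
Bearing (1.2 l_c t F_u ≤ 2.4 d t F_u): upper limit = 2.4·20·20·450 / 1000 = 432 kN.
  Edge l_c = 45 − 22/2 = 34 → r_n = 367.2 kN; interior l_c = 60 − 22 = 38 → r_n = 410.4 kN.
  R_n,bearing = 2·367.2 + 4·410.4 = 2376 kN → 0.75 × 2376 = 1780 kN.
Bolt shear governs: 1050 kN.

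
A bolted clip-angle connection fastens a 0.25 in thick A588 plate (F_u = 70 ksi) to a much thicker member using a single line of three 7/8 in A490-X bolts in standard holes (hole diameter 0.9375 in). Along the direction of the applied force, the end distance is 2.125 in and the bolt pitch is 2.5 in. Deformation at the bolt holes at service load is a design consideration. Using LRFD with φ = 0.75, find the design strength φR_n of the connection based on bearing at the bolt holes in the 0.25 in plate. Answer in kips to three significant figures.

75.3 kips

Per bolt r_n = 1.2 l_c t F_u ≤ 2.4 d t F_u; upper limit = 2.4 × 0.875 × 0.25 × 70 = 36.75 kips.
Edge bolt: l_c = 2.125 − 0.9375/2 = 1.656 in → 1.2 × 1.656 × 0.25 × 70 = 34.78 → r_n = 34.78 kips.
Interior bolts: l_c = 2.5 − 0.9375 = 1.562 in → 1.2 × 1.562 × 0.25 × 70 = 32.81 → r_n = 32.81 kips.
R_n = 1 × 34.78 + 2 × 32.81 = 100.4 kips.
Design strength φR_n = 0.75 × 100.4 = 75.3 kips.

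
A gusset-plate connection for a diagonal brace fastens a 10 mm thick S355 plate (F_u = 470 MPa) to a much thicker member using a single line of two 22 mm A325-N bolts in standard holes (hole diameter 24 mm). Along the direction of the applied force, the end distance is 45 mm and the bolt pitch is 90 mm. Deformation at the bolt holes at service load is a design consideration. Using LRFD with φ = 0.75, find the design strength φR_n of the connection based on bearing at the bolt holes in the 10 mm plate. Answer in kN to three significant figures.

326 kN

Per bolt r_n = 1.2 l_c t F_u ≤ 2.4 d t F_u; upper limit = 2.4 × 22 × 10 × 470 / 1000 = 248.2 kN.
Edge bolt: l_c = 45 − 24/2 = 33 mm → 1.2 × 33 × 10 × 470 / 1000 = 186.1 → r_n = 186.1 kN.
Interior bolts: l_c = 90 − 24 = 66 mm → 1.2 × 66 × 10 × 470 / 1000 = 372.2 → r_n = 248.2 kN.
R_n = 1 × 186.1 + 1 × 248.2 = 434.3 kN.
Design strength φR_n = 0.75 × 434.3 = 326 kN.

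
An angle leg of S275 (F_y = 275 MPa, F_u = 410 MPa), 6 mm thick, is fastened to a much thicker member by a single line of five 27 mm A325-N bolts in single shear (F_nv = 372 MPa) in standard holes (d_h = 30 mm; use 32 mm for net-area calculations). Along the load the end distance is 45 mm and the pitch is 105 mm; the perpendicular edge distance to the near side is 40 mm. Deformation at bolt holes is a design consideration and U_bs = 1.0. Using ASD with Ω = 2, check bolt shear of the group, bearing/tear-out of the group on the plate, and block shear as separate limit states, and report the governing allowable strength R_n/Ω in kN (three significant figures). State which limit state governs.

260 kN (block shear governs)

Bolt shear: A_b = π·27²/4 = 572.6 mm²; R_n = 372 × 572.6 × 5 × 1 / 1000 = 1065 kN → 1065 / 2 = 532 kN.
Bearing: edge l_c = 30, r_n = 88.56 kN; interior l_c = 75, r_n = 159.4 kN; R_n = 88.56 + 4·159.4 = 726.2 kN → 363 kN.
Block shear: A_gv = 2790, A_nv = 1926, A_nt = 144 mm²; R_n = min(0.6F_uA_nv, 0.6F_yA_gv) + U_bs·F_u·A_nt = 519.4 kN → 260 kN.
Block shear governs: 260 kN.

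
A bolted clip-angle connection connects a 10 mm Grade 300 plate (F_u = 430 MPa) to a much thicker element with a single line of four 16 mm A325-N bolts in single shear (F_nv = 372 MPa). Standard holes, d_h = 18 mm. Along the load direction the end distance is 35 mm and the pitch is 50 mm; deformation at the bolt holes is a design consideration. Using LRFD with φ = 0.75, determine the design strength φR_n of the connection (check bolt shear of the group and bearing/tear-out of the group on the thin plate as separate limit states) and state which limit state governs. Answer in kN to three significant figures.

Bolt shear: A_b = π·16²/4 = 201.1 mm²; R_n = 372 × 201.1 × 4 × 1 / 1000 = 299.2 kN → 0.75 × 299.2 = 224 kN.
Bearing (1.2 l_c t F_u ≤ 2.4 d t F_u): upper limit = 2.4·16·10·430 / 1000 = 165.1 kN.
  Edge l_c = 35 − 18/2 = 26 → r_n = 134.2 kN; interior l_c = 50 − 18 = 32 → r_n = 165.1 kN.
  R_n,bearing = 1·134.2 + 3·165.1 = 629.5 kN → 0.75 × 629.5 = 472 kN.
Bolt shear governs: 224 kN.

224 kN (bolt shear governs)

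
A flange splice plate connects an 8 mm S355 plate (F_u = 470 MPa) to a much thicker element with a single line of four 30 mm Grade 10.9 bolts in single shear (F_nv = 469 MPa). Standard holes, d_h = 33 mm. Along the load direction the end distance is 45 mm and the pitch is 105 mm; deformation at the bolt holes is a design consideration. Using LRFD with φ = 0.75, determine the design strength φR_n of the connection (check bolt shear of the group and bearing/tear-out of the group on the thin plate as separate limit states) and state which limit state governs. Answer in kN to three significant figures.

Bolt shear: A_b = π·30²/4 = 706.9 mm²; R_n = 469 × 706.9 × 4 × 1 / 1000 = 1326 kN → 0.75 × 1326 = 995 kN.
Bearing (1.2 l_c t F_u ≤ 2.4 d t F_u): upper limit = 2.4·30·8·470 / 1000 = 270.7 kN.
  Edge l_c = 45 − 33/2 = 28.5 → r_n = 128.6 kN; interior l_c = 105 − 33 = 72 → r_n = 270.7 kN.
  R_n,bearing = 1·128.6 + 3·270.7 = 940.8 kN → 0.75 × 940.8 = 706 kN.
Bearing governs: 706 kN.

706 kN (bearing governs)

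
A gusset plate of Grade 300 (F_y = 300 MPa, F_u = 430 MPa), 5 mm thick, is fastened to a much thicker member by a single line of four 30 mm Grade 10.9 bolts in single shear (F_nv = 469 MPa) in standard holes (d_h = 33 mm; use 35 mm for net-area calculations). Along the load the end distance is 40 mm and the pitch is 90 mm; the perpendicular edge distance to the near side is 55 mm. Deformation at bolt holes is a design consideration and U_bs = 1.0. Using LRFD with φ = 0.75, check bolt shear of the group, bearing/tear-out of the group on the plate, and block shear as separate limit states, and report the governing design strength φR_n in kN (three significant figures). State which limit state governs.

Bolt shear: A_b = π·30²/4 = 706.9 mm²; R_n = 469 × 706.9 × 4 × 1 / 1000 = 1326 kN → 0.75 × 1326 = 995 kN.
Bearing: edge l_c = 23.5, r_n = 60.63 kN; interior l_c = 57, r_n = 147.1 kN; R_n = 60.63 + 3·147.1 = 501.8 kN → 376 kN.
Block shear: A_gv = 1550, A_nv = 937.5, A_nt = 187.5 mm²; R_n = min(0.6F_uA_nv, 0.6F_yA_gv) + U_bs·F_u·A_nt = 322.5 kN → 242 kN.
Block shear governs: 242 kN.

242 kN (block shear governs)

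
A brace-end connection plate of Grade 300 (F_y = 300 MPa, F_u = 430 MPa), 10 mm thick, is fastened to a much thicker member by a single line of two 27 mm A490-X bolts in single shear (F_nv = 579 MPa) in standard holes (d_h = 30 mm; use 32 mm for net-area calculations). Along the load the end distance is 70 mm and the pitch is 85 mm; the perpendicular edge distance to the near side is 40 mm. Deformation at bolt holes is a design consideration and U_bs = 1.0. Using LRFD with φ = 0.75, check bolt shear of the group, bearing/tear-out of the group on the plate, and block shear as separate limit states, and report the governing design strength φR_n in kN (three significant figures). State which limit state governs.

Bolt shear: A_b = π·27²/4 = 572.6 mm²; R_n = 579 × 572.6 × 2 × 1 / 1000 = 663 kN → 0.75 × 663 = 497 kN.
Bearing: edge l_c = 55, r_n = 278.6 kN; interior l_c = 55, r_n = 278.6 kN; R_n = 278.6 + 1·278.6 = 557.3 kN → 418 kN.
Block shear: A_gv = 1550, A_nv = 1070, A_nt = 240 mm²; R_n = min(0.6F_uA_nv, 0.6F_yA_gv) + U_bs·F_u·A_nt = 379.3 kN → 284 kN.
Block shear governs: 284 kN.

284 kN (block shear governs)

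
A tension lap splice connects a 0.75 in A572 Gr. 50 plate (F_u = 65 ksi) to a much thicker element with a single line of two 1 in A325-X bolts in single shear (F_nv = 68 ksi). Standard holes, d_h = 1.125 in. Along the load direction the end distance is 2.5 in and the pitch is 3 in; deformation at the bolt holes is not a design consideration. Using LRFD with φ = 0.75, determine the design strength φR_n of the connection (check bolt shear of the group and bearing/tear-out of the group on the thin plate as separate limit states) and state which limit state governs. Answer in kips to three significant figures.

80.1 kips (bolt shear governs)

Bolt shear: A_b = π·1²/4 = 0.7854 in²; R_n = 68 × 0.7854 × 2 × 1 = 106.8 kips → 0.75 × 106.8 = 80.1 kips.
Bearing (1.5 l_c t F_u ≤ 3.0 d t F_u): upper limit = 3.0·1·0.75·65 = 146.2 kips.
  Edge l_c = 2.5 − 1.125/2 = 1.938 → r_n = 141.7 kips; interior l_c = 3 − 1.125 = 1.875 → r_n = 137.1 kips.
  R_n,bearing = 1·141.7 + 1·137.1 = 278.8 kips → 0.75 × 278.8 = 209 kips.
Bolt shear governs: 80.1 kips.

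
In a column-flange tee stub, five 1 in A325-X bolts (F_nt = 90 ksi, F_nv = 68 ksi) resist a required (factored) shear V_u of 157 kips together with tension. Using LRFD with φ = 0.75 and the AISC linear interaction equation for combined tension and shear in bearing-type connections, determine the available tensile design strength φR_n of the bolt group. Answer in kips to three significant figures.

A_b = π·1²/4 = 0.7854 in²; f_rv = 157 / (5 × 0.7854) = 39.98 ksi.
F'_nt = 1.3 F_nt − (F_nt / φF_nv) f_rv = 1.3·90 − (90/(0.75·68))·39.98 = 46.45 ksi, capped at F_nt → F'_nt = 46.45 ksi.
R_n = F'_nt · A_b · n = 46.45 × 0.7854 × 5 = 182.4 kips.
Design strength φR_n = 0.75 × 182.4 = 137 kips.

137 kips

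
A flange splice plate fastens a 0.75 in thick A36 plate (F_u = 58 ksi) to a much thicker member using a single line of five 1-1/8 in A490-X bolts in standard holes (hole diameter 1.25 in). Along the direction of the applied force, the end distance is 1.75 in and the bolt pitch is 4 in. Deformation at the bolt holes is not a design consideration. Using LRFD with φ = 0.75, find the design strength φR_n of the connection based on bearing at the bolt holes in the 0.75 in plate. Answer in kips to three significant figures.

495 kips

Per bolt r_n = 1.5 l_c t F_u ≤ 3.0 d t F_u; upper limit = 3.0 × 1.125 × 0.75 × 58 = 146.8 kips.
Edge bolt: l_c = 1.75 − 1.25/2 = 1.125 in → 1.5 × 1.125 × 0.75 × 58 = 73.41 → r_n = 73.41 kips.
Interior bolts: l_c = 4 − 1.25 = 2.75 in → 1.5 × 2.75 × 0.75 × 58 = 179.4 → r_n = 146.8 kips.
R_n = 1 × 73.41 + 4 × 146.8 = 660.7 kips.
Design strength φR_n = 0.75 × 660.7 = 495 kips.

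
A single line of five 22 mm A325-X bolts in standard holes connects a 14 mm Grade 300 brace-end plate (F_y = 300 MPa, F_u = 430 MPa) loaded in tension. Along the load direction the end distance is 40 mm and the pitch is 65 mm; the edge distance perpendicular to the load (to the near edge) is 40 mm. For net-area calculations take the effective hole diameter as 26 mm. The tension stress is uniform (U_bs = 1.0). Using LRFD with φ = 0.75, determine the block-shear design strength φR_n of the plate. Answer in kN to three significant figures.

618 kN

Shear plane L_v = 40 + 4·65 = 300 mm; A_gv = 300 × 14 = 4200 mm².
A_nv = (300 − 4.5·26) × 14 = 2562 mm².
A_nt = (40 − 0.5·26) × 14 = 378 mm².
0.6 F_u A_nv = 661 kN; 0.6 F_y A_gv = 756 kN → shear rupture governs the shear term.
R_n = 661 + 1.0 × 430 × 378 / 1000 = 823.5 kN.
Design strength φR_n = 0.75 × 823.5 = 618 kN.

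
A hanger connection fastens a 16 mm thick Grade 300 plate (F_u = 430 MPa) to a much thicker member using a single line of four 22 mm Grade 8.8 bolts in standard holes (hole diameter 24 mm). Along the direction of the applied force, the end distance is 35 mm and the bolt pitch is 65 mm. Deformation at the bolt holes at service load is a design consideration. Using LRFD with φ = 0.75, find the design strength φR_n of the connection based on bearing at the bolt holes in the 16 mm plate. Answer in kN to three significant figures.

904 kN

Per bolt r_n = 1.2 l_c t F_u ≤ 2.4 d t F_u; upper limit = 2.4 × 22 × 16 × 430 / 1000 = 363.3 kN.
Edge bolt: l_c = 35 − 24/2 = 23 mm → 1.2 × 23 × 16 × 430 / 1000 = 189.9 → r_n = 189.9 kN.
Interior bolts: l_c = 65 − 24 = 41 mm → 1.2 × 41 × 16 × 430 / 1000 = 338.5 → r_n = 338.5 kN.
R_n = 1 × 189.9 + 3 × 338.5 = 1205 kN.
Design strength φR_n = 0.75 × 1205 = 904 kN.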